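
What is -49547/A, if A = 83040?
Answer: -49547/83040 ≈ -0.59666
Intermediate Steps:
-49547/A = -49547/83040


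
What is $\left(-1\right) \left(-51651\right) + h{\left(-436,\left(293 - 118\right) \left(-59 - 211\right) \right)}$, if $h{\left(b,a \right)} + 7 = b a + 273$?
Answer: $20652917$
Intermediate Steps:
$h{\left(b,a \right)} = 266 + a b$ ($h{\left(b,a \right)} = -7 + \left(b a + 273\right) = -7 + \left(a b + 273\right) = -7 + \left(273 + a b\right) = 266 + a b$)
$\left(-1\right) \left(-51651\right) + h{\left(-436,\left(293 - 118\right) \left(-59 - 211\right) \right)} = \left(-1\right) \left(-51651\right) + \left(266 + \left(293 - 118\right) \left(-59 - 211\right) \left(-436\right)\right) = 51651 + \left(266 + 175 \left(-270\right) \left(-436\right)\right) = 51651 + \left(266 - -20601000\right) = 51651 + \left(266 + 20601000\right) = 51651 + 20601266 = 20652917$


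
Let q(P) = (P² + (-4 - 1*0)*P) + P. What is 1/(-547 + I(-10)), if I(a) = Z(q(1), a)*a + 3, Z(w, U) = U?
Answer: -1/444 ≈ -0.0022523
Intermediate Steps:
q(P) = P² - 3*P (q(P) = (P² + (-4 + 0)*P) + P = (P² - 4*P) + P = P² - 3*P)
I(a) = 3 + a² (I(a) = a*a + 3 = a² + 3 = 3 + a²)
1/(-547 + I(-10)) = 1/(-547 + (3 + (-10)²)) = 1/(-547 + (3 + 100)) = 1/(-547 + 103) = 1/(-444) = -1/444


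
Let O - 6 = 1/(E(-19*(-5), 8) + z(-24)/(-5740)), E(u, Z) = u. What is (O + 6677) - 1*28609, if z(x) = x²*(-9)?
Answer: -3017476611/137621 ≈ -21926.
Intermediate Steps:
z(x) = -9*x²
O = 827161/137621 (O = 6 + 1/(-19*(-5) - 9*(-24)²/(-5740)) = 6 + 1/(95 - 9*576*(-1/5740)) = 6 + 1/(95 - 5184*(-1/5740)) = 6 + 1/(95 + 1296/1435) = 6 + 1/(137621/1435) = 6 + 1435/137621 = 827161/137621 ≈ 6.0104)
(O + 6677) - 1*28609 = (827161/137621 + 6677) - 1*28609 = 919722578/137621 - 28609 = -3017476611/137621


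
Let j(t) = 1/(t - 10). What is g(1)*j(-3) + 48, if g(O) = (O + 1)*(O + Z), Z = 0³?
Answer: 622/13 ≈ 47.846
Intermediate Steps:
Z = 0
g(O) = O*(1 + O) (g(O) = (O + 1)*(O + 0) = (1 + O)*O = O*(1 + O))
j(t) = 1/(-10 + t)
g(1)*j(-3) + 48 = (1*(1 + 1))/(-10 - 3) + 48 = (1*2)/(-13) + 48 = 2*(-1/13) + 48 = -2/13 + 48 = 622/13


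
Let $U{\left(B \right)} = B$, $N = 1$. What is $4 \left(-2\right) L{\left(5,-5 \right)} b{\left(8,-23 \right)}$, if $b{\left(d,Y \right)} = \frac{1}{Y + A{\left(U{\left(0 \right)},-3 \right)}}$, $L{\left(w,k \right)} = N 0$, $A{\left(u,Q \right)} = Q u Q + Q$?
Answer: $0$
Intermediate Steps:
$A{\left(u,Q \right)} = Q + u Q^{2}$ ($A{\left(u,Q \right)} = u Q^{2} + Q = Q + u Q^{2}$)
$L{\left(w,k \right)} = 0$ ($L{\left(w,k \right)} = 1 \cdot 0 = 0$)
$b{\left(d,Y \right)} = \frac{1}{-3 + Y}$ ($b{\left(d,Y \right)} = \frac{1}{Y - 3 \left(1 - 0\right)} = \frac{1}{Y - 3 \left(1 + 0\right)} = \frac{1}{Y - 3} = \frac{1}{-3 + Y}$)
$4 \left(-2\right) L{\left(5,-5 \right)} b{\left(8,-23 \right)} = \frac{4 \left(-2\right) 0}{-3 - 23} = \frac{\left(-8\right) 0}{-26} = 0 \left(- \frac{1}{26}\right) = 0$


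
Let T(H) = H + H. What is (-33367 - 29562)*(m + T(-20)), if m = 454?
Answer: -26052606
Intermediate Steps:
T(H) = 2*H
(-33367 - 29562)*(m + T(-20)) = (-33367 - 29562)*(454 + 2*(-20)) = -62929*(454 - 40) = -62929*414 = -26052606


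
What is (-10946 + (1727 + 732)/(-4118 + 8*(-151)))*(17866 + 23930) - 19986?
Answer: -1218424490508/2663 ≈ -4.5754e+8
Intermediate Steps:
(-10946 + (1727 + 732)/(-4118 + 8*(-151)))*(17866 + 23930) - 19986 = (-10946 + 2459/(-4118 - 1208))*41796 - 19986 = (-10946 + 2459/(-5326))*41796 - 19986 = (-10946 + 2459*(-1/5326))*41796 - 19986 = (-10946 - 2459/5326)*41796 - 19986 = -58300855/5326*41796 - 19986 = -1218371267790/2663 - 19986 = -1218424490508/2663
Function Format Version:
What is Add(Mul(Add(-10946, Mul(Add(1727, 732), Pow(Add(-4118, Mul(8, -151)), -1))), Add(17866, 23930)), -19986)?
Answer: Rational(-1218424490508, 2663) ≈ -4.5754e+8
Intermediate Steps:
Add(Mul(Add(-10946, Mul(Add(1727, 732), Pow(Add(-4118, Mul(8, -151)), -1))), Add(17866, 23930)), -19986) = Add(Mul(Add(-10946, Mul(2459, Pow(Add(-4118, -1208), -1))), 41796), -19986) = Add(Mul(Add(-10946, Mul(2459, Pow(-5326, -1))), 41796), -19986) = Add(Mul(Add(-10946, Mul(2459, Rational(-1, 5326))), 41796), -19986) = Add(Mul(Add(-10946, Rational(-2459, 5326)), 41796), -19986) = Add(Mul(Rational(-58300855, 5326), 41796), -19986) = Add(Rational(-1218371267790, 2663), -19986) = Rational(-1218424490508, 2663)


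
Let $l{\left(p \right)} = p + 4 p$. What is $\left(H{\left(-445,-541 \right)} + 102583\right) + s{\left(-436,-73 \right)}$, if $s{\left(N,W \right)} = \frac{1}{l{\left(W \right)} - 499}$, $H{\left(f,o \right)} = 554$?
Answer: $\frac{89110367}{864} \approx 1.0314 \cdot 10^{5}$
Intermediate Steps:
$l{\left(p \right)} = 5 p$
$s{\left(N,W \right)} = \frac{1}{-499 + 5 W}$ ($s{\left(N,W \right)} = \frac{1}{5 W - 499} = \frac{1}{-499 + 5 W}$)
$\left(H{\left(-445,-541 \right)} + 102583\right) + s{\left(-436,-73 \right)} = \left(554 + 102583\right) + \frac{1}{-499 + 5 \left(-73\right)} = 103137 + \frac{1}{-499 - 365} = 103137 + \frac{1}{-864} = 103137 - \frac{1}{864} = \frac{89110367}{864}$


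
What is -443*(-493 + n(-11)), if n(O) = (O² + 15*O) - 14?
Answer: 244093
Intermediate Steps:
n(O) = -14 + O² + 15*O
-443*(-493 + n(-11)) = -443*(-493 + (-14 + (-11)² + 15*(-11))) = -443*(-493 + (-14 + 121 - 165)) = -443*(-493 - 58) = -443*(-551) = 244093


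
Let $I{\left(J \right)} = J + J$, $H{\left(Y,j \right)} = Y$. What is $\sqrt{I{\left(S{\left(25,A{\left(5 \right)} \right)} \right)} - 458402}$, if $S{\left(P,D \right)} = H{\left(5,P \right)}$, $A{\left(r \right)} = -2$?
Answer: $2 i \sqrt{114598} \approx 677.05 i$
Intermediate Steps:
$S{\left(P,D \right)} = 5$
$I{\left(J \right)} = 2 J$
$\sqrt{I{\left(S{\left(25,A{\left(5 \right)} \right)} \right)} - 458402} = \sqrt{2 \cdot 5 - 458402} = \sqrt{10 - 458402} = \sqrt{-458392} = 2 i \sqrt{114598}$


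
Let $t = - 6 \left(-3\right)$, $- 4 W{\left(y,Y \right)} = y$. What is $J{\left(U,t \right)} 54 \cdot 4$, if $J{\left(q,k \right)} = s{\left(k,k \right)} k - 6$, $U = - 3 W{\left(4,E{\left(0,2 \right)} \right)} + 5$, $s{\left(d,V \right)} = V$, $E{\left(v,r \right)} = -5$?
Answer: $68688$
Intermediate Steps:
$W{\left(y,Y \right)} = - \frac{y}{4}$
$t = 18$ ($t = \left(-1\right) \left(-18\right) = 18$)
$U = 8$ ($U = - 3 \left(\left(- \frac{1}{4}\right) 4\right) + 5 = \left(-3\right) \left(-1\right) + 5 = 3 + 5 = 8$)
$J{\left(q,k \right)} = -6 + k^{2}$ ($J{\left(q,k \right)} = k k - 6 = k^{2} - 6 = -6 + k^{2}$)
$J{\left(U,t \right)} 54 \cdot 4 = \left(-6 + 18^{2}\right) 54 \cdot 4 = \left(-6 + 324\right) 216 = 318 \cdot 216 = 68688$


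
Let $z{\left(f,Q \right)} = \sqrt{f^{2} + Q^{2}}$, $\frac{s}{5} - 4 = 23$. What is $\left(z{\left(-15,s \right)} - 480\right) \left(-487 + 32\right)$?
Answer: $218400 - 6825 \sqrt{82} \approx 1.566 \cdot 10^{5}$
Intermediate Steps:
$s = 135$ ($s = 20 + 5 \cdot 23 = 20 + 115 = 135$)
$z{\left(f,Q \right)} = \sqrt{Q^{2} + f^{2}}$
$\left(z{\left(-15,s \right)} - 480\right) \left(-487 + 32\right) = \left(\sqrt{135^{2} + \left(-15\right)^{2}} - 480\right) \left(-487 + 32\right) = \left(\sqrt{18225 + 225} - 480\right) \left(-455\right) = \left(\sqrt{18450} - 480\right) \left(-455\right) = \left(15 \sqrt{82} - 480\right) \left(-455\right) = \left(-480 + 15 \sqrt{82}\right) \left(-455\right) = 218400 - 6825 \sqrt{82}$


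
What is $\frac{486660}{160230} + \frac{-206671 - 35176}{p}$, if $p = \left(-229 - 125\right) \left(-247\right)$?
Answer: $\frac{126714409}{467006358} \approx 0.27133$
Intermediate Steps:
$p = 87438$ ($p = \left(-354\right) \left(-247\right) = 87438$)
$\frac{486660}{160230} + \frac{-206671 - 35176}{p} = \frac{486660}{160230} + \frac{-206671 - 35176}{87438} = 486660 \cdot \frac{1}{160230} + \left(-206671 - 35176\right) \frac{1}{87438} = \frac{16222}{5341} - \frac{241847}{87438} = \frac{126714409}{467006358}$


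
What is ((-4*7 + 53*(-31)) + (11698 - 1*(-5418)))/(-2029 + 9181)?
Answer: 15445/7152 ≈ 2.1595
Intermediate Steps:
((-4*7 + 53*(-31)) + (11698 - 1*(-5418)))/(-2029 + 9181) = ((-28 - 1643) + (11698 + 5418))/7152 = (-1671 + 17116)*(1/7152) = 15445*(1/7152) = 15445/7152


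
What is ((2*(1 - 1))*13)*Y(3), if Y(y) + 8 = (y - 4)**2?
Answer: 0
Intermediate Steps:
Y(y) = -8 + (-4 + y)**2 (Y(y) = -8 + (y - 4)**2 = -8 + (-4 + y)**2)
((2*(1 - 1))*13)*Y(3) = ((2*(1 - 1))*13)*(-8 + (-4 + 3)**2) = ((2*0)*13)*(-8 + (-1)**2) = (0*13)*(-8 + 1) = 0*(-7) = 0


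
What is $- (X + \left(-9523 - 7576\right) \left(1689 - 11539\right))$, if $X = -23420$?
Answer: $-168401730$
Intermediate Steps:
$- (X + \left(-9523 - 7576\right) \left(1689 - 11539\right)) = - (-23420 + \left(-9523 - 7576\right) \left(1689 - 11539\right)) = - (-23420 - -168425150) = - (-23420 + 168425150) = \left(-1\right) 168401730 = -168401730$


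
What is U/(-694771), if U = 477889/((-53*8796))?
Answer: 477889/323893902948 ≈ 1.4754e-6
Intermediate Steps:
U = -477889/466188 (U = 477889/(-466188) = 477889*(-1/466188) = -477889/466188 ≈ -1.0251)
U/(-694771) = -477889/466188/(-694771) = -477889/466188*(-1/694771) = 477889/323893902948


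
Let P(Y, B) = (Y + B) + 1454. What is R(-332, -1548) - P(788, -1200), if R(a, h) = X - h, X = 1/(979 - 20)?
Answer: 485255/959 ≈ 506.00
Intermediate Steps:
X = 1/959 ≈ 0.0010428
P(Y, B) = 1454 + B + Y (P(Y, B) = (B + Y) + 1454 = 1454 + B + Y)
R(a, h) = 1/959 - h
R(-332, -1548) - P(788, -1200) = (1/959 - 1*(-1548)) - (1454 - 1200 + 788) = (1/959 + 1548) - 1*1042 = 1484533/959 - 1042 = 485255/959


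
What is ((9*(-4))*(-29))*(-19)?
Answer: -19836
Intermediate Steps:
((9*(-4))*(-29))*(-19) = -36*(-29)*(-19) = 1044*(-19) = -19836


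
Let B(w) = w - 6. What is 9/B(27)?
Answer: 3/7 ≈ 0.42857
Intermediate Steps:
B(w) = -6 + w
9/B(27) = 9/(-6 + 27) = 9/21 = 9*(1/21) = 3/7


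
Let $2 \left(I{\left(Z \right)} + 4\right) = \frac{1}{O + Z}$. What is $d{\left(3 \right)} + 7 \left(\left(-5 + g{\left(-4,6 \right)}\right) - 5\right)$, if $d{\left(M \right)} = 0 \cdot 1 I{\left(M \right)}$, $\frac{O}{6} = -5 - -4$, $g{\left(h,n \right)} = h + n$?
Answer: $-56$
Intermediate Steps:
$O = -6$ ($O = 6 \left(-5 - -4\right) = 6 \left(-5 + 4\right) = 6 \left(-1\right) = -6$)
$I{\left(Z \right)} = -4 + \frac{1}{2 \left(-6 + Z\right)}$
$d{\left(M \right)} = 0$ ($d{\left(M \right)} = 0 \cdot 1 \frac{49 - 8 M}{2 \left(-6 + M\right)} = 0 \frac{49 - 8 M}{2 \left(-6 + M\right)} = 0$)
$d{\left(3 \right)} + 7 \left(\left(-5 + g{\left(-4,6 \right)}\right) - 5\right) = 0 + 7 \left(\left(-5 + \left(-4 + 6\right)\right) - 5\right) = 0 + 7 \left(\left(-5 + 2\right) - 5\right) = 0 + 7 \left(-3 - 5\right) = 0 + 7 \left(-8\right) = 0 - 56 = -56$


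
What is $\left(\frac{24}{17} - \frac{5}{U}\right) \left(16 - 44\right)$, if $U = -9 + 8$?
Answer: $- \frac{3052}{17} \approx -179.53$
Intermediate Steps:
$U = -1$
$\left(\frac{24}{17} - \frac{5}{U}\right) \left(16 - 44\right) = \left(\frac{24}{17} - \frac{5}{-1}\right) \left(16 - 44\right) = \left(24 \cdot \frac{1}{17} - -5\right) \left(-28\right) = \left(\frac{24}{17} + 5\right) \left(-28\right) = \frac{109}{17} \left(-28\right) = - \frac{3052}{17}$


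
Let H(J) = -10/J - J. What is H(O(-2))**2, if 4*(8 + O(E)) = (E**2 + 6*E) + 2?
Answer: 160801/1444 ≈ 111.36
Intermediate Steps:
O(E) = -15/2 + E**2/4 + 3*E/2 (O(E) = -8 + ((E**2 + 6*E) + 2)/4 = -8 + (2 + E**2 + 6*E)/4 = -8 + (1/2 + E**2/4 + 3*E/2) = -15/2 + E**2/4 + 3*E/2)
H(J) = -J - 10/J
H(O(-2))**2 = (-(-15/2 + (1/4)*(-2)**2 + (3/2)*(-2)) - 10/(-15/2 + (1/4)*(-2)**2 + (3/2)*(-2)))**2 = (-(-15/2 + (1/4)*4 - 3) - 10/(-15/2 + (1/4)*4 - 3))**2 = (-(-15/2 + 1 - 3) - 10/(-15/2 + 1 - 3))**2 = (-1*(-19/2) - 10/(-19/2))**2 = (19/2 - 10*(-2/19))**2 = (19/2 + 20/19)**2 = (401/38)**2 = 160801/1444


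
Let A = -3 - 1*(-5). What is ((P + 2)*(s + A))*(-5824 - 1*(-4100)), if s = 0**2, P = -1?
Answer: -3448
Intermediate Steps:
s = 0
A = 2 (A = -3 + 5 = 2)
((P + 2)*(s + A))*(-5824 - 1*(-4100)) = ((-1 + 2)*(0 + 2))*(-5824 - 1*(-4100)) = (1*2)*(-5824 + 4100) = 2*(-1724) = -3448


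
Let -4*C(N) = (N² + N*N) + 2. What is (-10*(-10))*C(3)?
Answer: -500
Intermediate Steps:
C(N) = -½ - N²/2 (C(N) = -((N² + N*N) + 2)/4 = -((N² + N²) + 2)/4 = -(2*N² + 2)/4 = -(2 + 2*N²)/4 = -½ - N²/2)
(-10*(-10))*C(3) = (-10*(-10))*(-½ - ½*3²) = 100*(-½ - ½*9) = 100*(-½ - 9/2) = 100*(-5) = -500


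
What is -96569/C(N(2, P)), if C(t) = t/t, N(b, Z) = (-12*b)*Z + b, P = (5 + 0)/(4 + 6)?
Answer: -96569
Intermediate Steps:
P = ½ (P = 5/10 = (⅒)*5 = ½ ≈ 0.50000)
N(b, Z) = b - 12*Z*b (N(b, Z) = -12*Z*b + b = b - 12*Z*b)
C(t) = 1
-96569/C(N(2, P)) = -96569/1 = -96569*1 = -96569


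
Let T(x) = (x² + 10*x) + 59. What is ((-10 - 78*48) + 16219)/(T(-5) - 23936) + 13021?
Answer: 311215477/23902 ≈ 13020.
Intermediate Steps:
T(x) = 59 + x² + 10*x
((-10 - 78*48) + 16219)/(T(-5) - 23936) + 13021 = ((-10 - 78*48) + 16219)/((59 + (-5)² + 10*(-5)) - 23936) + 13021 = ((-10 - 3744) + 16219)/((59 + 25 - 50) - 23936) + 13021 = (-3754 + 16219)/(34 - 23936) + 13021 = 12465/(-23902) + 13021 = 12465*(-1/23902) + 13021 = -12465/23902 + 13021 = 311215477/23902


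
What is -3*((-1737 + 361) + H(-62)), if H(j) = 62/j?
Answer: 4131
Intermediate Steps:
-3*((-1737 + 361) + H(-62)) = -3*((-1737 + 361) + 62/(-62)) = -3*(-1376 + 62*(-1/62)) = -3*(-1376 - 1) = -3*(-1377) = 4131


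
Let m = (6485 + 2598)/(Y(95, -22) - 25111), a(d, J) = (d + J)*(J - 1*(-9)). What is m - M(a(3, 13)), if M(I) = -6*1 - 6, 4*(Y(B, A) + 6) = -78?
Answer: 585110/50273 ≈ 11.639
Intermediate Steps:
Y(B, A) = -51/2 (Y(B, A) = -6 + (¼)*(-78) = -6 - 39/2 = -51/2)
a(d, J) = (9 + J)*(J + d) (a(d, J) = (J + d)*(J + 9) = (J + d)*(9 + J) = (9 + J)*(J + d))
M(I) = -12 (M(I) = -6 - 6 = -12)
m = -18166/50273 (m = (6485 + 2598)/(-51/2 - 25111) = 9083/(-50273/2) = 9083*(-2/50273) = -18166/50273 ≈ -0.36135)
m - M(a(3, 13)) = -18166/50273 - 1*(-12) = -18166/50273 + 12 = 585110/50273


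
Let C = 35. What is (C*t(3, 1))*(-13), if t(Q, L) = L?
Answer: -455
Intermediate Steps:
(C*t(3, 1))*(-13) = (35*1)*(-13) = 35*(-13) = -455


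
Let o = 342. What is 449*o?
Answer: 153558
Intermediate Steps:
449*o = 449*342 = 153558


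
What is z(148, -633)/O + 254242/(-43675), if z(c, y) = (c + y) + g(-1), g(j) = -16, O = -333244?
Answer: -84702739873/14554431700 ≈ -5.8197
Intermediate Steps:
z(c, y) = -16 + c + y (z(c, y) = (c + y) - 16 = -16 + c + y)
z(148, -633)/O + 254242/(-43675) = (-16 + 148 - 633)/(-333244) + 254242/(-43675) = -501*(-1/333244) + 254242*(-1/43675) = 501/333244 - 254242/43675 = -84702739873/14554431700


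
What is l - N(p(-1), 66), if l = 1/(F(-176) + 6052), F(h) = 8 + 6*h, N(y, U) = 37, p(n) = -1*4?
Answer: -185147/5004 ≈ -37.000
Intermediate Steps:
p(n) = -4
l = 1/5004 (l = 1/((8 + 6*(-176)) + 6052) = 1/((8 - 1056) + 6052) = 1/(-1048 + 6052) = 1/5004 ≈ 0.00019984)
l - N(p(-1), 66) = 1/5004 - 1*37 = 1/5004 - 37 = -185147/5004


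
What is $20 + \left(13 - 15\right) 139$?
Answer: $-258$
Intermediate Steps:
$20 + \left(13 - 15\right) 139 = 20 - 278 = -258$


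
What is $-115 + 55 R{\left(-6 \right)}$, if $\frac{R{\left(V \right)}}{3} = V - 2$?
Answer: $-1435$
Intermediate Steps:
$R{\left(V \right)} = -6 + 3 V$ ($R{\left(V \right)} = 3 \left(V - 2\right) = 3 \left(-2 + V\right) = -6 + 3 V$)
$-115 + 55 R{\left(-6 \right)} = -115 + 55 \left(-6 + 3 \left(-6\right)\right) = -115 + 55 \left(-6 - 18\right) = -115 + 55 \left(-24\right) = -115 - 1320 = -1435$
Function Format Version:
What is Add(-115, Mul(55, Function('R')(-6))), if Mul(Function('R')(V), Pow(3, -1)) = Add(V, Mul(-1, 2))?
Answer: -1435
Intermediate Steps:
Function('R')(V) = Add(-6, Mul(3, V)) (Function('R')(V) = Mul(3, Add(V, Mul(-1, 2))) = Mul(3, Add(V, -2)) = Mul(3, Add(-2, V)) = Add(-6, Mul(3, V)))
Add(-115, Mul(55, Function('R')(-6))) = Add(-115, Mul(55, Add(-6, Mul(3, -6)))) = Add(-115, Mul(55, Add(-6, -18))) = Add(-115, Mul(55, -24)) = Add(-115, -1320) = -1435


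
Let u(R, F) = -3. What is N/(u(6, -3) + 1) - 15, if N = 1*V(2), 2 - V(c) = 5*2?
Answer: -11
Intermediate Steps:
V(c) = -8 (V(c) = 2 - 5*2 = 2 - 1*10 = 2 - 10 = -8)
N = -8 (N = 1*(-8) = -8)
N/(u(6, -3) + 1) - 15 = -8/(-3 + 1) - 15 = -8/(-2) - 15 = -1/2*(-8) - 15 = 4 - 15 = -11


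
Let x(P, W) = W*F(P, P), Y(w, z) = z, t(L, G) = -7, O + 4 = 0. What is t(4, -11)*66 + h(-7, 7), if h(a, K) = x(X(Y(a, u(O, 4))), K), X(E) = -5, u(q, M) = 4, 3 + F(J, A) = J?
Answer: -518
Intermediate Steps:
O = -4 (O = -4 + 0 = -4)
F(J, A) = -3 + J
x(P, W) = W*(-3 + P)
h(a, K) = -8*K (h(a, K) = K*(-3 - 5) = K*(-8) = -8*K)
t(4, -11)*66 + h(-7, 7) = -7*66 - 8*7 = -462 - 56 = -518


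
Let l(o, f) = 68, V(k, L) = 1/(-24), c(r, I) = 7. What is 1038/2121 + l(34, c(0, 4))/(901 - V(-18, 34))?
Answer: 8636074/15288875 ≈ 0.56486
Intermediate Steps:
V(k, L) = -1/24
1038/2121 + l(34, c(0, 4))/(901 - V(-18, 34)) = 1038/2121 + 68/(901 - 1*(-1/24)) = 1038*(1/2121) + 68/(901 + 1/24) = 346/707 + 68/(21625/24) = 346/707 + 68*(24/21625) = 346/707 + 1632/21625 = 8636074/15288875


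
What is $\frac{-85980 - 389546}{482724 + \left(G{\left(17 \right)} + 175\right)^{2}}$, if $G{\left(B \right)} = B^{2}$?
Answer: $- \frac{237763}{349010} \approx -0.68125$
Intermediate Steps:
$\frac{-85980 - 389546}{482724 + \left(G{\left(17 \right)} + 175\right)^{2}} = \frac{-85980 - 389546}{482724 + \left(17^{2} + 175\right)^{2}} = - \frac{475526}{482724 + \left(289 + 175\right)^{2}} = - \frac{475526}{482724 + 464^{2}} = - \frac{475526}{482724 + 215296} = - \frac{475526}{698020} = \left(-475526\right) \frac{1}{698020} = - \frac{237763}{349010}$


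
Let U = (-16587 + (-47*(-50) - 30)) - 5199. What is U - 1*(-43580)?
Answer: 24114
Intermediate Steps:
U = -19466 (U = (-16587 + (2350 - 30)) - 5199 = (-16587 + 2320) - 5199 = -14267 - 5199 = -19466)
U - 1*(-43580) = -19466 - 1*(-43580) = -19466 + 43580 = 24114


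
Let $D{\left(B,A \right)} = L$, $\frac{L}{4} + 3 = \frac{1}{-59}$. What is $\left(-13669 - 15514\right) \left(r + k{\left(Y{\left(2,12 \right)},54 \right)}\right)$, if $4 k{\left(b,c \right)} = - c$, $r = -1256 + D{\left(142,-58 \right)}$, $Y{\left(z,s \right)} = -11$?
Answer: $\frac{4413199175}{118} \approx 3.74 \cdot 10^{7}$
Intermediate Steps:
$L = - \frac{712}{59}$ ($L = -12 + \frac{4}{-59} = -12 + 4 \left(- \frac{1}{59}\right) = -12 - \frac{4}{59} = - \frac{712}{59} \approx -12.068$)
$D{\left(B,A \right)} = - \frac{712}{59}$
$r = - \frac{74816}{59}$ ($r = -1256 - \frac{712}{59} = - \frac{74816}{59} \approx -1268.1$)
$k{\left(b,c \right)} = - \frac{c}{4}$ ($k{\left(b,c \right)} = \frac{\left(-1\right) c}{4} = - \frac{c}{4}$)
$\left(-13669 - 15514\right) \left(r + k{\left(Y{\left(2,12 \right)},54 \right)}\right) = \left(-13669 - 15514\right) \left(- \frac{74816}{59} - \frac{27}{2}\right) = - 29183 \left(- \frac{74816}{59} - \frac{27}{2}\right) = \left(-29183\right) \left(- \frac{151225}{118}\right) = \frac{4413199175}{118}$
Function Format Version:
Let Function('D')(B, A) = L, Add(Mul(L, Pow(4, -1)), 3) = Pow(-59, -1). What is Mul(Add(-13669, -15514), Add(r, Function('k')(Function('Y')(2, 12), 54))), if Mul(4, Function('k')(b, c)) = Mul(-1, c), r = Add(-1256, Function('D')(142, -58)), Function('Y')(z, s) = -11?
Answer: Rational(4413199175, 118) ≈ 3.7400e+7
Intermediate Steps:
L = Rational(-712, 59) (L = Add(-12, Mul(4, Pow(-59, -1))) = Add(-12, Mul(4, Rational(-1, 59))) = Add(-12, Rational(-4, 59)) = Rational(-712, 59) ≈ -12.068)
Function('D')(B, A) = Rational(-712, 59)
r = Rational(-74816, 59) (r = Add(-1256, Rational(-712, 59)) = Rational(-74816, 59) ≈ -1268.1)
Function('k')(b, c) = Mul(Rational(-1, 4), c) (Function('k')(b, c) = Mul(Rational(1, 4), Mul(-1, c)) = Mul(Rational(-1, 4), c))
Mul(Add(-13669, -15514), Add(r, Function('k')(Function('Y')(2, 12), 54))) = Mul(Add(-13669, -15514), Add(Rational(-74816, 59), Mul(Rational(-1, 4), 54))) = Mul(-29183, Add(Rational(-74816, 59), Rational(-27, 2))) = Mul(-29183, Rational(-151225, 118)) = Rational(4413199175, 118)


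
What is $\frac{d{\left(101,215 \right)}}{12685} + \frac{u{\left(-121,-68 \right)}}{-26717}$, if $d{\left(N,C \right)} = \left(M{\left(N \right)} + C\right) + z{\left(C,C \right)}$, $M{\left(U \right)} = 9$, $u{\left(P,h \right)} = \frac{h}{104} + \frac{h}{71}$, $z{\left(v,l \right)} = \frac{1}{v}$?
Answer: $\frac{2383394031827}{134508062999050} \approx 0.017719$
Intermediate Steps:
$u{\left(P,h \right)} = \frac{175 h}{7384}$ ($u{\left(P,h \right)} = h \frac{1}{104} + h \frac{1}{71} = \frac{h}{104} + \frac{h}{71} = \frac{175 h}{7384}$)
$d{\left(N,C \right)} = 9 + C + \frac{1}{C}$ ($d{\left(N,C \right)} = \left(9 + C\right) + \frac{1}{C} = 9 + C + \frac{1}{C}$)
$\frac{d{\left(101,215 \right)}}{12685} + \frac{u{\left(-121,-68 \right)}}{-26717} = \frac{9 + 215 + \frac{1}{215}}{12685} + \frac{\frac{175}{7384} \left(-68\right)}{-26717} = \left(9 + 215 + \frac{1}{215}\right) \frac{1}{12685} - - \frac{2975}{49319582} = \frac{48161}{215} \cdot \frac{1}{12685} + \frac{2975}{49319582} = \frac{48161}{2727275} + \frac{2975}{49319582} = \frac{2383394031827}{134508062999050}$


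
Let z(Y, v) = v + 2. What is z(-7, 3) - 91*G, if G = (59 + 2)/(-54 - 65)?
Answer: 878/17 ≈ 51.647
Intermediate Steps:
z(Y, v) = 2 + v
G = -61/119 (G = 61/(-119) = 61*(-1/119) = -61/119 ≈ -0.51260)
z(-7, 3) - 91*G = (2 + 3) - 91*(-61/119) = 5 + 793/17 = 878/17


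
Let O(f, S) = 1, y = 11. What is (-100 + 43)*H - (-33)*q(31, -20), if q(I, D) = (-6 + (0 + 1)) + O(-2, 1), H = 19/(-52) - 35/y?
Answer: 40149/572 ≈ 70.191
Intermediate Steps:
H = -2029/572 (H = 19/(-52) - 35/11 = 19*(-1/52) - 35*1/11 = -19/52 - 35/11 = -2029/572 ≈ -3.5472)
q(I, D) = -4 (q(I, D) = (-6 + (0 + 1)) + 1 = (-6 + 1) + 1 = -5 + 1 = -4)
(-100 + 43)*H - (-33)*q(31, -20) = (-100 + 43)*(-2029/572) - (-33)*(-4) = -57*(-2029/572) - 1*132 = 115653/572 - 132 = 40149/572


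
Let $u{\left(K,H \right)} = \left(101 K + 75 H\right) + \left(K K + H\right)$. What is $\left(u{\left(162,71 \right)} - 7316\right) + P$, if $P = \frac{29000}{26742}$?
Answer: $\frac{544027006}{13371} \approx 40687.0$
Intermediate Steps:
$P = \frac{14500}{13371}$ ($P = 29000 \cdot \frac{1}{26742} = \frac{14500}{13371} \approx 1.0844$)
$u{\left(K,H \right)} = K^{2} + 76 H + 101 K$ ($u{\left(K,H \right)} = \left(75 H + 101 K\right) + \left(K^{2} + H\right) = \left(75 H + 101 K\right) + \left(H + K^{2}\right) = K^{2} + 76 H + 101 K$)
$\left(u{\left(162,71 \right)} - 7316\right) + P = \left(\left(162^{2} + 76 \cdot 71 + 101 \cdot 162\right) - 7316\right) + \frac{14500}{13371} = \left(\left(26244 + 5396 + 16362\right) - 7316\right) + \frac{14500}{13371} = \left(48002 - 7316\right) + \frac{14500}{13371} = 40686 + \frac{14500}{13371} = \frac{544027006}{13371}$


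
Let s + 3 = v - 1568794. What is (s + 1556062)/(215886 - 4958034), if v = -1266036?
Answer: 426257/1580716 ≈ 0.26966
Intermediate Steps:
s = -2834833 (s = -3 + (-1266036 - 1568794) = -3 - 2834830 = -2834833)
(s + 1556062)/(215886 - 4958034) = (-2834833 + 1556062)/(215886 - 4958034) = -1278771/(-4742148) = -1278771*(-1/4742148) = 426257/1580716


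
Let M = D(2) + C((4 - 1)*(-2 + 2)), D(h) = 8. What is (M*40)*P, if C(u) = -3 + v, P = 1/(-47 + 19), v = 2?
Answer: -10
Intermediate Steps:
P = -1/28 (P = 1/(-28) = -1/28 ≈ -0.035714)
C(u) = -1 (C(u) = -3 + 2 = -1)
M = 7 (M = 8 - 1 = 7)
(M*40)*P = (7*40)*(-1/28) = 280*(-1/28) = -10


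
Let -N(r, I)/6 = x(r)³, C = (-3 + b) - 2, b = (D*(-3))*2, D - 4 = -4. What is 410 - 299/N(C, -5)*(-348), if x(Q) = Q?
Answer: 68592/125 ≈ 548.74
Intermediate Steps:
D = 0 (D = 4 - 4 = 0)
b = 0 (b = (0*(-3))*2 = 0*2 = 0)
C = -5 (C = (-3 + 0) - 2 = -3 - 2 = -5)
N(r, I) = -6*r³
410 - 299/N(C, -5)*(-348) = 410 - 299/((-6*(-5)³))*(-348) = 410 - 299/((-6*(-125)))*(-348) = 410 - 299/750*(-348) = 410 + 17342/125 = 68592/125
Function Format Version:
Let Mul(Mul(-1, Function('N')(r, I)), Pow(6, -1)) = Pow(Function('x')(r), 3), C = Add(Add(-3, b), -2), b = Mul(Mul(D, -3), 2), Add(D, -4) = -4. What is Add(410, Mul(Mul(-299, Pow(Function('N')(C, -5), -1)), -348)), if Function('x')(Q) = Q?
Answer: Rational(68592, 125) ≈ 548.74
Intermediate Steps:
D = 0 (D = Add(4, -4) = 0)
b = 0 (b = Mul(Mul(0, -3), 2) = Mul(0, 2) = 0)
C = -5 (C = Add(Add(-3, 0), -2) = Add(-3, -2) = -5)
Function('N')(r, I) = Mul(-6, Pow(r, 3))
Add(410, Mul(Mul(-299, Pow(Function('N')(C, -5), -1)), -348)) = Add(410, Mul(Mul(-299, Pow(Mul(-6, Pow(-5, 3)), -1)), -348)) = Add(410, Mul(Mul(-299, Pow(Mul(-6, -125), -1)), -348)) = Add(410, Mul(Mul(-299, Pow(750, -1)), -348)) = Add(410, Mul(Mul(-299, Rational(1, 750)), -348)) = Add(410, Mul(Rational(-299, 750), -348)) = Add(410, Rational(17342, 125)) = Rational(68592, 125)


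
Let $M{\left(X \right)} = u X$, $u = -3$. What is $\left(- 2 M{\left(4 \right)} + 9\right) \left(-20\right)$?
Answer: $-660$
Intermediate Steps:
$M{\left(X \right)} = - 3 X$
$\left(- 2 M{\left(4 \right)} + 9\right) \left(-20\right) = \left(- 2 \left(\left(-3\right) 4\right) + 9\right) \left(-20\right) = \left(\left(-2\right) \left(-12\right) + 9\right) \left(-20\right) = \left(24 + 9\right) \left(-20\right) = 33 \left(-20\right) = -660$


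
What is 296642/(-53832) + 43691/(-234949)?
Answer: -36023857585/6323887284 ≈ -5.6965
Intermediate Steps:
296642/(-53832) + 43691/(-234949) = 296642*(-1/53832) + 43691*(-1/234949) = -148321/26916 - 43691/234949 = -36023857585/6323887284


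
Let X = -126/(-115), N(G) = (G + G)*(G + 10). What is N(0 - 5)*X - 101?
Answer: -3583/23 ≈ -155.78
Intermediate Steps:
N(G) = 2*G*(10 + G) (N(G) = (2*G)*(10 + G) = 2*G*(10 + G))
X = 126/115 (X = -126*(-1/115) = 126/115 ≈ 1.0957)
N(0 - 5)*X - 101 = (2*(0 - 5)*(10 + (0 - 5)))*(126/115) - 101 = (2*(-5)*(10 - 5))*(126/115) - 101 = (2*(-5)*5)*(126/115) - 101 = -50*126/115 - 101 = -1260/23 - 101 = -3583/23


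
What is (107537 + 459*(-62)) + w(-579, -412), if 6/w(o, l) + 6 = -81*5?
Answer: 10833821/137 ≈ 79079.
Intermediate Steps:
w(o, l) = -2/137 (w(o, l) = 6/(-6 - 81*5) = 6/(-6 - 405) = 6/(-411) = 6*(-1/411) = -2/137)
(107537 + 459*(-62)) + w(-579, -412) = (107537 + 459*(-62)) - 2/137 = (107537 - 28458) - 2/137 = 79079 - 2/137 = 10833821/137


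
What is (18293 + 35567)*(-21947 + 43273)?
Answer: 1148618360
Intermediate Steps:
(18293 + 35567)*(-21947 + 43273) = 53860*21326 = 1148618360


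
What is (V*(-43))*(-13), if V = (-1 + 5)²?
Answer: 8944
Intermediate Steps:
V = 16 (V = 4² = 16)
(V*(-43))*(-13) = (16*(-43))*(-13) = -688*(-13) = 8944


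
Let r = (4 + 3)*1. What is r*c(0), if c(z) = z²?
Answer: 0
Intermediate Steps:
r = 7 (r = 7*1 = 7)
r*c(0) = 7*0² = 7*0 = 0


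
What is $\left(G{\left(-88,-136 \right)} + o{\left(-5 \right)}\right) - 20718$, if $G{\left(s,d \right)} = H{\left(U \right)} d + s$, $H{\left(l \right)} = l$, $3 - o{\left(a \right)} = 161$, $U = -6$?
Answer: $-20148$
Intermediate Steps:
$o{\left(a \right)} = -158$ ($o{\left(a \right)} = 3 - 161 = -158$)
$G{\left(s,d \right)} = s - 6 d$ ($G{\left(s,d \right)} = - 6 d + s = s - 6 d$)
$\left(G{\left(-88,-136 \right)} + o{\left(-5 \right)}\right) - 20718 = \left(\left(-88 - -816\right) - 158\right) - 20718 = \left(\left(-88 + 816\right) - 158\right) - 20718 = \left(728 - 158\right) - 20718 = 570 - 20718 = -20148$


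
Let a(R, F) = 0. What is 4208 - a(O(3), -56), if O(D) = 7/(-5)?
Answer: 4208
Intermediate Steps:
O(D) = -7/5 (O(D) = 7*(-⅕) = -7/5)
4208 - a(O(3), -56) = 4208 - 1*0 = 4208 + 0 = 4208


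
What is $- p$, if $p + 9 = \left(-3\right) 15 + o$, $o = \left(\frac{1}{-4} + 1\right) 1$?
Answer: $\frac{213}{4} \approx 53.25$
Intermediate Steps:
$o = \frac{3}{4}$ ($o = \left(- \frac{1}{4} + 1\right) 1 = \frac{3}{4} \cdot 1 = \frac{3}{4} \approx 0.75$)
$p = - \frac{213}{4}$ ($p = -9 + \left(\left(-3\right) 15 + \frac{3}{4}\right) = -9 + \left(-45 + \frac{3}{4}\right) = -9 - \frac{177}{4} = - \frac{213}{4} \approx -53.25$)
$- p = \left(-1\right) \left(- \frac{213}{4}\right) = \frac{213}{4}$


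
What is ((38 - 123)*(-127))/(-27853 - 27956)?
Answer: -10795/55809 ≈ -0.19343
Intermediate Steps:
((38 - 123)*(-127))/(-27853 - 27956) = -85*(-127)/(-55809) = 10795*(-1/55809) = -10795/55809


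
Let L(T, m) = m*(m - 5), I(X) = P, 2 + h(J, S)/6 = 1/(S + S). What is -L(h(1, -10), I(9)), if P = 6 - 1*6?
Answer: 0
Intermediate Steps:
h(J, S) = -12 + 3/S (h(J, S) = -12 + 6/(S + S) = -12 + 6/((2*S)) = -12 + 6*(1/(2*S)) = -12 + 3/S)
P = 0 (P = 6 - 6 = 0)
I(X) = 0
L(T, m) = m*(-5 + m)
-L(h(1, -10), I(9)) = -0*(-5 + 0) = -0*(-5) = -1*0 = 0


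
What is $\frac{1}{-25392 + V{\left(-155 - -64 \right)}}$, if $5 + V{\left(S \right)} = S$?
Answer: $- \frac{1}{25488} \approx -3.9234 \cdot 10^{-5}$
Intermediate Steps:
$V{\left(S \right)} = -5 + S$
$\frac{1}{-25392 + V{\left(-155 - -64 \right)}} = \frac{1}{-25392 - 96} = \frac{1}{-25488} = - \frac{1}{25488}$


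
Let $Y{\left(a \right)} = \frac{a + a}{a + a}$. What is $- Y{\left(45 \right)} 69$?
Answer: $-69$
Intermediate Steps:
$Y{\left(a \right)} = 1$ ($Y{\left(a \right)} = \frac{2 a}{2 a} = 2 a \frac{1}{2 a} = 1$)
$- Y{\left(45 \right)} 69 = - 1 \cdot 69 = \left(-1\right) 69 = -69$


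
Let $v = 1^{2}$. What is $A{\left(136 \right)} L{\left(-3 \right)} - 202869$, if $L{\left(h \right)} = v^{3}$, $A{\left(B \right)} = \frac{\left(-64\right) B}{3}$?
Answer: $- \frac{617311}{3} \approx -2.0577 \cdot 10^{5}$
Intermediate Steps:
$v = 1$
$A{\left(B \right)} = - \frac{64 B}{3}$ ($A{\left(B \right)} = - 64 B \frac{1}{3} = - \frac{64 B}{3}$)
$L{\left(h \right)} = 1$ ($L{\left(h \right)} = 1^{3} = 1$)
$A{\left(136 \right)} L{\left(-3 \right)} - 202869 = \left(- \frac{64}{3}\right) 136 \cdot 1 - 202869 = \left(- \frac{8704}{3}\right) 1 - 202869 = - \frac{8704}{3} - 202869 = - \frac{617311}{3}$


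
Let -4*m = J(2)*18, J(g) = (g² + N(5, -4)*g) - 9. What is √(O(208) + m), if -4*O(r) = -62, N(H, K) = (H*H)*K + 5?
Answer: √893 ≈ 29.883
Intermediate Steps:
N(H, K) = 5 + K*H² (N(H, K) = H²*K + 5 = K*H² + 5 = 5 + K*H²)
J(g) = -9 + g² - 95*g (J(g) = (g² + (5 - 4*5²)*g) - 9 = (g² + (5 - 4*25)*g) - 9 = (g² + (5 - 100)*g) - 9 = (g² - 95*g) - 9 = -9 + g² - 95*g)
O(r) = 31/2 (O(r) = -¼*(-62) = 31/2)
m = 1755/2 (m = -(-9 + 2² - 95*2)*18/4 = -(-9 + 4 - 190)*18/4 = -(-195)*18/4 = -¼*(-3510) = 1755/2 ≈ 877.50)
√(O(208) + m) = √(31/2 + 1755/2) = √893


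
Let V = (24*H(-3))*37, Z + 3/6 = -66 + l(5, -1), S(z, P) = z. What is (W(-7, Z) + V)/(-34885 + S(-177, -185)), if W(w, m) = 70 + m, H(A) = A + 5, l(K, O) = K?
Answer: -3569/70124 ≈ -0.050896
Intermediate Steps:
H(A) = 5 + A
Z = -123/2 (Z = -½ + (-66 + 5) = -½ - 61 = -123/2 ≈ -61.500)
V = 1776 (V = (24*(5 - 3))*37 = (24*2)*37 = 48*37 = 1776)
(W(-7, Z) + V)/(-34885 + S(-177, -185)) = ((70 - 123/2) + 1776)/(-34885 - 177) = (17/2 + 1776)/(-35062) = (3569/2)*(-1/35062) = -3569/70124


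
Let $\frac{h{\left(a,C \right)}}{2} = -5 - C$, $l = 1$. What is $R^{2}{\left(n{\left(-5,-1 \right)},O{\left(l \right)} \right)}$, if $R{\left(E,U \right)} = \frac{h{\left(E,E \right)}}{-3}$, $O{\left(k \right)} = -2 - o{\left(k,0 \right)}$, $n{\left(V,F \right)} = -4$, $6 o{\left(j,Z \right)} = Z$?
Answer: $\frac{4}{9} \approx 0.44444$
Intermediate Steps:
$o{\left(j,Z \right)} = \frac{Z}{6}$
$h{\left(a,C \right)} = -10 - 2 C$ ($h{\left(a,C \right)} = 2 \left(-5 - C\right) = -10 - 2 C$)
$O{\left(k \right)} = -2$ ($O{\left(k \right)} = -2 - \frac{1}{6} \cdot 0 = -2 - 0 = -2 + 0 = -2$)
$R{\left(E,U \right)} = \frac{10}{3} + \frac{2 E}{3}$ ($R{\left(E,U \right)} = \frac{-10 - 2 E}{-3} = \left(-10 - 2 E\right) \left(- \frac{1}{3}\right) = \frac{10}{3} + \frac{2 E}{3}$)
$R^{2}{\left(n{\left(-5,-1 \right)},O{\left(l \right)} \right)} = \left(\frac{10}{3} + \frac{2}{3} \left(-4\right)\right)^{2} = \left(\frac{10}{3} - \frac{8}{3}\right)^{2} = \left(\frac{2}{3}\right)^{2} = \frac{4}{9}$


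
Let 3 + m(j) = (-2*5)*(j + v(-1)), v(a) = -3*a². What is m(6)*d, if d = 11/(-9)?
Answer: 121/3 ≈ 40.333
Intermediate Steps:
d = -11/9 (d = 11*(-⅑) = -11/9 ≈ -1.2222)
m(j) = 27 - 10*j (m(j) = -3 + (-2*5)*(j - 3*(-1)²) = -3 - 10*(j - 3*1) = -3 - 10*(j - 3) = -3 - 10*(-3 + j) = -3 + (30 - 10*j) = 27 - 10*j)
m(6)*d = (27 - 10*6)*(-11/9) = (27 - 60)*(-11/9) = -33*(-11/9) = 121/3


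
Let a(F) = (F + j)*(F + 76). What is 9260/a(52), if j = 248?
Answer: 463/1920 ≈ 0.24115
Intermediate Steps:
a(F) = (76 + F)*(248 + F) (a(F) = (F + 248)*(F + 76) = (248 + F)*(76 + F) = (76 + F)*(248 + F))
9260/a(52) = 9260/(18848 + 52**2 + 324*52) = 9260/(18848 + 2704 + 16848) = 9260/38400 = 9260*(1/38400) = 463/1920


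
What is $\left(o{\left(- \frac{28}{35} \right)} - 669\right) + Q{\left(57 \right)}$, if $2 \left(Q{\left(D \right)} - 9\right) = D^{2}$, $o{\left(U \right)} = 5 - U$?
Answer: $\frac{9703}{10} \approx 970.3$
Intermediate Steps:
$Q{\left(D \right)} = 9 + \frac{D^{2}}{2}$
$\left(o{\left(- \frac{28}{35} \right)} - 669\right) + Q{\left(57 \right)} = \left(\left(5 - - \frac{28}{35}\right) - 669\right) + \left(9 + \frac{57^{2}}{2}\right) = \left(\left(5 - \left(-28\right) \frac{1}{35}\right) - 669\right) + \left(9 + \frac{1}{2} \cdot 3249\right) = \left(\left(5 - - \frac{4}{5}\right) - 669\right) + \left(9 + \frac{3249}{2}\right) = \left(\left(5 + \frac{4}{5}\right) - 669\right) + \frac{3267}{2} = \left(\frac{29}{5} - 669\right) + \frac{3267}{2} = - \frac{3316}{5} + \frac{3267}{2} = \frac{9703}{10}$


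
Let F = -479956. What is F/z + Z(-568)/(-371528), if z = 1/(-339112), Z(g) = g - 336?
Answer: 7558683245342865/46441 ≈ 1.6276e+11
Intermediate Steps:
Z(g) = -336 + g
z = -1/339112 ≈ -2.9489e-6
F/z + Z(-568)/(-371528) = -479956/(-1/339112) + (-336 - 568)/(-371528) = -479956*(-339112) - 904*(-1/371528) = 162758839072 + 113/46441 = 7558683245342865/46441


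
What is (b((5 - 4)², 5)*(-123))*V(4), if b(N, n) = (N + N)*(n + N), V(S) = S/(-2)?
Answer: 2952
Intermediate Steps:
V(S) = -S/2 (V(S) = S*(-½) = -S/2)
b(N, n) = 2*N*(N + n) (b(N, n) = (2*N)*(N + n) = 2*N*(N + n))
(b((5 - 4)², 5)*(-123))*V(4) = ((2*(5 - 4)²*((5 - 4)² + 5))*(-123))*(-½*4) = ((2*1²*(1² + 5))*(-123))*(-2) = ((2*1*(1 + 5))*(-123))*(-2) = ((2*1*6)*(-123))*(-2) = (12*(-123))*(-2) = -1476*(-2) = 2952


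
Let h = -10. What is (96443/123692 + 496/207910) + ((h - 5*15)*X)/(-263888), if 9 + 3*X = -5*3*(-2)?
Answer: 39138471459271/49899675735760 ≈ 0.78434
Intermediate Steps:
X = 7 (X = -3 + (-5*3*(-2))/3 = -3 + (-15*(-2))/3 = -3 + (⅓)*30 = -3 + 10 = 7)
(96443/123692 + 496/207910) + ((h - 5*15)*X)/(-263888) = (96443/123692 + 496/207910) + ((-10 - 5*15)*7)/(-263888) = (96443*(1/123692) + 496*(1/207910)) + ((-10 - 75)*7)*(-1/263888) = (96443/123692 + 248/103955) - 85*7*(-1/263888) = 591553393/756376580 - 595*(-1/263888) = 591553393/756376580 + 595/263888 = 39138471459271/49899675735760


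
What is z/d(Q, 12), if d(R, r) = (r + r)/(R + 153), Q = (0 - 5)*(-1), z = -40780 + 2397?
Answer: -3032257/12 ≈ -2.5269e+5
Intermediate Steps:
z = -38383
Q = 5 (Q = -5*(-1) = 5)
d(R, r) = 2*r/(153 + R) (d(R, r) = (2*r)/(153 + R) = 2*r/(153 + R))
z/d(Q, 12) = -38383/(2*12/(153 + 5)) = -38383/(2*12/158) = -38383/(2*12*(1/158)) = -38383/12/79 = -38383*79/12 = -3032257/12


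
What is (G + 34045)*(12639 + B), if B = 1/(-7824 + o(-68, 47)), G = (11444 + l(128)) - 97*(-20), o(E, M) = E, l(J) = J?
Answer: 4743667460759/7892 ≈ 6.0107e+8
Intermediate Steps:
G = 13512 (G = (11444 + 128) - 97*(-20) = 11572 + 1940 = 13512)
B = -1/7892 (B = 1/(-7824 - 68) = 1/(-7892) = -1/7892 ≈ -0.00012671)
(G + 34045)*(12639 + B) = (13512 + 34045)*(12639 - 1/7892) = 47557*(99746987/7892) = 4743667460759/7892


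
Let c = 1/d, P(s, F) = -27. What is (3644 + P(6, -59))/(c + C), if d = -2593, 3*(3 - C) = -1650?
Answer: 9378881/1433928 ≈ 6.5407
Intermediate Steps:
C = 553 (C = 3 - ⅓*(-1650) = 3 + 550 = 553)
c = -1/2593 (c = 1/(-2593) = -1/2593 ≈ -0.00038565)
(3644 + P(6, -59))/(c + C) = (3644 - 27)/(-1/2593 + 553) = 3617/(1433928/2593) = 3617*(2593/1433928) = 9378881/1433928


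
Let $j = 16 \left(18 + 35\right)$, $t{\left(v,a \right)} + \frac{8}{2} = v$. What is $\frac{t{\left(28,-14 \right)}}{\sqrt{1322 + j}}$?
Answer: $\frac{12 \sqrt{2170}}{1085} \approx 0.51521$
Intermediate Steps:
$t{\left(v,a \right)} = -4 + v$
$j = 848$ ($j = 16 \cdot 53 = 848$)
$\frac{t{\left(28,-14 \right)}}{\sqrt{1322 + j}} = \frac{-4 + 28}{\sqrt{1322 + 848}} = \frac{24}{\sqrt{2170}} = 24 \frac{\sqrt{2170}}{2170} = \frac{12 \sqrt{2170}}{1085}$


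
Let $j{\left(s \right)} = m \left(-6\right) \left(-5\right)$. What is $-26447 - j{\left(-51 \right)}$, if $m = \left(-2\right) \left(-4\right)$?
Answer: $-26687$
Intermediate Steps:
$m = 8$
$j{\left(s \right)} = 240$ ($j{\left(s \right)} = 8 \left(-6\right) \left(-5\right) = \left(-48\right) \left(-5\right) = 240$)
$-26447 - j{\left(-51 \right)} = -26447 - 240 = -26687$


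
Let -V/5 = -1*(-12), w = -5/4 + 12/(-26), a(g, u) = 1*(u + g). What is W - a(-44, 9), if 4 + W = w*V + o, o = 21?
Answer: 2011/13 ≈ 154.69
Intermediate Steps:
a(g, u) = g + u (a(g, u) = 1*(g + u) = g + u)
w = -89/52 (w = -5*¼ + 12*(-1/26) = -5/4 - 6/13 = -89/52 ≈ -1.7115)
V = -60 (V = -(-5)*(-12) = -5*12 = -60)
W = 1556/13 (W = -4 + (-89/52*(-60) + 21) = -4 + (1335/13 + 21) = -4 + 1608/13 = 1556/13 ≈ 119.69)
W - a(-44, 9) = 1556/13 - (-44 + 9) = 1556/13 - 1*(-35) = 1556/13 + 35 = 2011/13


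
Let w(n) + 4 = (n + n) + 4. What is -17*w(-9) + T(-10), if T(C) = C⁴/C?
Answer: -694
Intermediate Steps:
T(C) = C³
w(n) = 2*n (w(n) = -4 + ((n + n) + 4) = -4 + (2*n + 4) = -4 + (4 + 2*n) = 2*n)
-17*w(-9) + T(-10) = -34*(-9) + (-10)³ = -17*(-18) - 1000 = 306 - 1000 = -694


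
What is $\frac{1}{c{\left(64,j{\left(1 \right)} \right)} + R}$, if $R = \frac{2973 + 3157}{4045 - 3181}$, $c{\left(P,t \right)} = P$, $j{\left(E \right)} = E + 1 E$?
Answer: $\frac{432}{30713} \approx 0.014066$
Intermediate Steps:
$j{\left(E \right)} = 2 E$ ($j{\left(E \right)} = E + E = 2 E$)
$R = \frac{3065}{432}$ ($R = \frac{6130}{864} = 6130 \cdot \frac{1}{864} = \frac{3065}{432} \approx 7.0949$)
$\frac{1}{c{\left(64,j{\left(1 \right)} \right)} + R} = \frac{1}{64 + \frac{3065}{432}} = \frac{1}{\frac{30713}{432}} = \frac{432}{30713}$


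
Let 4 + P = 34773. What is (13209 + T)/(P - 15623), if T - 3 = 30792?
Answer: 7334/3191 ≈ 2.2983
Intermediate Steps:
T = 30795 (T = 3 + 30792 = 30795)
P = 34769 (P = -4 + 34773 = 34769)
(13209 + T)/(P - 15623) = (13209 + 30795)/(34769 - 15623) = 44004/19146 = 44004*(1/19146) = 7334/3191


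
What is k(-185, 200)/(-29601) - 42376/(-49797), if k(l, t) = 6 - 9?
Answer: 12671933/14889303 ≈ 0.85108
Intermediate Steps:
k(l, t) = -3
k(-185, 200)/(-29601) - 42376/(-49797) = -3/(-29601) - 42376/(-49797) = -3*(-1/29601) - 42376*(-1/49797) = 1/9867 + 42376/49797 = 12671933/14889303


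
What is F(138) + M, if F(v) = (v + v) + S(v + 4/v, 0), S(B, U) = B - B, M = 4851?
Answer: 5127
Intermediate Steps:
S(B, U) = 0
F(v) = 2*v (F(v) = (v + v) + 0 = 2*v + 0 = 2*v)
F(138) + M = 2*138 + 4851 = 276 + 4851 = 5127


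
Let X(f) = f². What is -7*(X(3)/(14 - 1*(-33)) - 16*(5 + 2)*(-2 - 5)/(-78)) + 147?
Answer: 395962/1833 ≈ 216.02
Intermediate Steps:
-7*(X(3)/(14 - 1*(-33)) - 16*(5 + 2)*(-2 - 5)/(-78)) + 147 = -7*(3²/(14 - 1*(-33)) - 16*(5 + 2)*(-2 - 5)/(-78)) + 147 = -7*(9/(14 + 33) - 112*(-7)*(-1/78)) + 147 = -7*(9/47 - 16*(-49)*(-1/78)) + 147 = -7*(9*(1/47) + 784*(-1/78)) + 147 = -7*(9/47 - 392/39) + 147 = -7*(-18073/1833) + 147 = 126511/1833 + 147 = 395962/1833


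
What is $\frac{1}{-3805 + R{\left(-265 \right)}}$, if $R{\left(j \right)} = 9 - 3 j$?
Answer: $- \frac{1}{3001} \approx -0.00033322$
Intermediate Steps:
$\frac{1}{-3805 + R{\left(-265 \right)}} = \frac{1}{-3805 + \left(9 - -795\right)} = \frac{1}{-3805 + \left(9 + 795\right)} = \frac{1}{-3805 + 804} = \frac{1}{-3001} = - \frac{1}{3001}$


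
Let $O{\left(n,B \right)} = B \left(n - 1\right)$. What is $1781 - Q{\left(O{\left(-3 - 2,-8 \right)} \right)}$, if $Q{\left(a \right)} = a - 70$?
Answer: $1803$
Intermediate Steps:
$O{\left(n,B \right)} = B \left(-1 + n\right)$
$Q{\left(a \right)} = -70 + a$
$1781 - Q{\left(O{\left(-3 - 2,-8 \right)} \right)} = 1781 - \left(-70 - 8 \left(-1 - 5\right)\right) = 1781 - \left(-70 - -48\right) = 1781 - \left(-70 + 48\right) = 1781 - -22 = 1781 + 22 = 1803$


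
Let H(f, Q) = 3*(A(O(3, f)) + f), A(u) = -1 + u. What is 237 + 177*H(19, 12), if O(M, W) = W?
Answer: 19884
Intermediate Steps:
H(f, Q) = -3 + 6*f (H(f, Q) = 3*((-1 + f) + f) = 3*(-1 + 2*f) = -3 + 6*f)
237 + 177*H(19, 12) = 237 + 177*(-3 + 6*19) = 237 + 177*(-3 + 114) = 237 + 177*111 = 237 + 19647 = 19884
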